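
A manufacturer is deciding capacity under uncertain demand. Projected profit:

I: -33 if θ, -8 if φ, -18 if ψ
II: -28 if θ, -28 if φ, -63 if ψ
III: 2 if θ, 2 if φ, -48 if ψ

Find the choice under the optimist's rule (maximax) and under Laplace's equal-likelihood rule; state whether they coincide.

maximax → III; laplace → III (agree)

Row maxima: I=-8, II=-28, III=2
Best best-case = 2 → III.
Row averages: I=-59/3, II=-119/3, III=-44/3
Highest average = -44/3 → III.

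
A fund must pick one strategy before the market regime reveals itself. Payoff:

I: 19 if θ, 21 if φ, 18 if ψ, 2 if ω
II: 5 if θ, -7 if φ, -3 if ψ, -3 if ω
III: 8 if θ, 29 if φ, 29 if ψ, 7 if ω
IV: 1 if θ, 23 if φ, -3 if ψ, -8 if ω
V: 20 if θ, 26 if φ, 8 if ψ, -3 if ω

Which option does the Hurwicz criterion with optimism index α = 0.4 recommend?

III

I: 0.4·21 + 0.6·2 = 9.6
II: 0.4·5 + 0.6·(-7) = -2.2
III: 0.4·29 + 0.6·7 = 15.8
IV: 0.4·23 + 0.6·(-8) = 4.4
V: 0.4·26 + 0.6·(-3) = 8.6
Highest Hurwicz score = 15.8 → III.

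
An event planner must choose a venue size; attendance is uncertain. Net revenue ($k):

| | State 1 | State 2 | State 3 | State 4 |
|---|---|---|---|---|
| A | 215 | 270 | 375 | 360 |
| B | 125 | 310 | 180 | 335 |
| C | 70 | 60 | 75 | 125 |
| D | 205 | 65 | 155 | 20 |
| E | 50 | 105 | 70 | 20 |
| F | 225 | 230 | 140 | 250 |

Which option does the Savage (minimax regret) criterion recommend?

A

Column bests: State 1=225, State 2=310, State 3=375, State 4=360.
A regrets: 10, 40, 0, 0 → max 40
B regrets: 100, 0, 195, 25 → max 195
C regrets: 155, 250, 300, 235 → max 300
D regrets: 20, 245, 220, 340 → max 340
E regrets: 175, 205, 305, 340 → max 340
F regrets: 0, 80, 235, 110 → max 235
Smallest max regret = 40 → A.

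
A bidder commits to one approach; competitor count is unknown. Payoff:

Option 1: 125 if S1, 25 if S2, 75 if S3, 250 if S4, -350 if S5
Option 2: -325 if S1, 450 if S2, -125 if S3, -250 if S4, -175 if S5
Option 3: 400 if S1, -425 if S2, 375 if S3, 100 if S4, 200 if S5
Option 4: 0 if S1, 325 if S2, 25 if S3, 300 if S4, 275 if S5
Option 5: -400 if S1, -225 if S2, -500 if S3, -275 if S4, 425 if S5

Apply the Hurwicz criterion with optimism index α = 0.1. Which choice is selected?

Option 1: 0.1·250 + 0.9·(-350) = -290
Option 2: 0.1·450 + 0.9·(-325) = -247.5
Option 3: 0.1·400 + 0.9·(-425) = -342.5
Option 4: 0.1·325 + 0.9·0 = 32.5
Option 5: 0.1·425 + 0.9·(-500) = -407.5
Highest Hurwicz score = 32.5 → Option 4.

Option 4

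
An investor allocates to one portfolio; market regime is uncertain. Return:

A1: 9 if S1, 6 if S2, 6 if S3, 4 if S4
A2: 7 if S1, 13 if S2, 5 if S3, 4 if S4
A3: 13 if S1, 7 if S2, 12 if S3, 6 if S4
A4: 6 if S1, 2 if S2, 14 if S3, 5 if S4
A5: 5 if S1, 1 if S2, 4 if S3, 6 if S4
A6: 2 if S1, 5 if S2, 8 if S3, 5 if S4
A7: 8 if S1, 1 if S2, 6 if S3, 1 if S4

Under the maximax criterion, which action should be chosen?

Row maxima: A1=9, A2=13, A3=13, A4=14, A5=6, A6=8, A7=8
Best best-case = 14 → A4.

A4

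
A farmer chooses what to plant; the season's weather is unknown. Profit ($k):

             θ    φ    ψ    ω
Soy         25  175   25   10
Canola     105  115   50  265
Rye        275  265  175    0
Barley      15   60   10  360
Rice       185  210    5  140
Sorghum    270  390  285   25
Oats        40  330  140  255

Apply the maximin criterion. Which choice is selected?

Row minima: Soy=10, Canola=50, Rye=0, Barley=10, Rice=5, Sorghum=25, Oats=40
Best worst-case = 50 → Canola.

Canola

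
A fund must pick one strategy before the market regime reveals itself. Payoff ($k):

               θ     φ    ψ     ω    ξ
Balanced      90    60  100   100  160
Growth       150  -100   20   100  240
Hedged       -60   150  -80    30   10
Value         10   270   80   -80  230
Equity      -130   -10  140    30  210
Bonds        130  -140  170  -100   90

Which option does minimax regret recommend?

Value

Column bests: θ=150, φ=270, ψ=170, ω=100, ξ=240.
Balanced regrets: 60, 210, 70, 0, 80 → max 210
Growth regrets: 0, 370, 150, 0, 0 → max 370
Hedged regrets: 210, 120, 250, 70, 230 → max 250
Value regrets: 140, 0, 90, 180, 10 → max 180
Equity regrets: 280, 280, 30, 70, 30 → max 280
Bonds regrets: 20, 410, 0, 200, 150 → max 410
Smallest max regret = 180 → Value.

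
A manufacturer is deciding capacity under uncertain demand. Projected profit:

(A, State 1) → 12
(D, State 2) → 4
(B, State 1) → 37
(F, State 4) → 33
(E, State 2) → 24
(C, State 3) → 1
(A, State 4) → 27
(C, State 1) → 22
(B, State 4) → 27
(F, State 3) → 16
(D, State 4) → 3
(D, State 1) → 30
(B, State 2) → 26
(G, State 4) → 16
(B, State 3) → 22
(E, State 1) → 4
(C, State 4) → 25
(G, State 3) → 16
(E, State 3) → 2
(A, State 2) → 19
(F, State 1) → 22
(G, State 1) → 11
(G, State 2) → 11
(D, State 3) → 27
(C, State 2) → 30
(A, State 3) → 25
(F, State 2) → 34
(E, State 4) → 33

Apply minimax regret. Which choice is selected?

B

Column bests: State 1=37, State 2=34, State 3=27, State 4=33.
A regrets: 25, 15, 2, 6 → max 25
B regrets: 0, 8, 5, 6 → max 8
C regrets: 15, 4, 26, 8 → max 26
D regrets: 7, 30, 0, 30 → max 30
E regrets: 33, 10, 25, 0 → max 33
F regrets: 15, 0, 11, 0 → max 15
G regrets: 26, 23, 11, 17 → max 26
Smallest max regret = 8 → B.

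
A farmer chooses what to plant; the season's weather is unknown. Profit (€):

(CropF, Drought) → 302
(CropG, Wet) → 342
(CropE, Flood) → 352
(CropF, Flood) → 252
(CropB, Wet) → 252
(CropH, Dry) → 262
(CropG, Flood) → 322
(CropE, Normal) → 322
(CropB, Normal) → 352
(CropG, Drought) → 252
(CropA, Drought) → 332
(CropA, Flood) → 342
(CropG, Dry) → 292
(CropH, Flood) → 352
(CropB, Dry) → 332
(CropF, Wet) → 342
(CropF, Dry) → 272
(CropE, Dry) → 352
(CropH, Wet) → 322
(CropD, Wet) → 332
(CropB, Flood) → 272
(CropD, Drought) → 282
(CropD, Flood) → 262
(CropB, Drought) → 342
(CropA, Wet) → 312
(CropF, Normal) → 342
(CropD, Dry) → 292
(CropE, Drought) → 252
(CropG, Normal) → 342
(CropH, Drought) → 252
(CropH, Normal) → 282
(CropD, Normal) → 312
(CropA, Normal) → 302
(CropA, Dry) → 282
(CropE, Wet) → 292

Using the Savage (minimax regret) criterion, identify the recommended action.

Column bests: Drought=342, Dry=352, Normal=352, Wet=342, Flood=352.
CropG regrets: 90, 60, 10, 0, 30 → max 90
CropE regrets: 90, 0, 30, 50, 0 → max 90
CropA regrets: 10, 70, 50, 30, 10 → max 70
CropB regrets: 0, 20, 0, 90, 80 → max 90
CropH regrets: 90, 90, 70, 20, 0 → max 90
CropD regrets: 60, 60, 40, 10, 90 → max 90
CropF regrets: 40, 80, 10, 0, 100 → max 100
Smallest max regret = 70 → CropA.

CropA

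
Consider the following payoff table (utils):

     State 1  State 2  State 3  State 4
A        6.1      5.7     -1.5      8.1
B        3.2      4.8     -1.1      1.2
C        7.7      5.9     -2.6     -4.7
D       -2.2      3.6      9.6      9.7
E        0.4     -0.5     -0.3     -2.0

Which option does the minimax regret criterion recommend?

Column bests: State 1=7.7, State 2=5.9, State 3=9.6, State 4=9.7.
A regrets: 1.6, 0.2, 11.1, 1.6 → max 11.1
B regrets: 4.5, 1.1, 10.7, 8.5 → max 10.7
C regrets: 0.0, 0.0, 12.2, 14.4 → max 14.4
D regrets: 9.9, 2.3, 0.0, 0.0 → max 9.9
E regrets: 7.3, 6.4, 9.9, 11.7 → max 11.7
Smallest max regret = 9.9 → D.

D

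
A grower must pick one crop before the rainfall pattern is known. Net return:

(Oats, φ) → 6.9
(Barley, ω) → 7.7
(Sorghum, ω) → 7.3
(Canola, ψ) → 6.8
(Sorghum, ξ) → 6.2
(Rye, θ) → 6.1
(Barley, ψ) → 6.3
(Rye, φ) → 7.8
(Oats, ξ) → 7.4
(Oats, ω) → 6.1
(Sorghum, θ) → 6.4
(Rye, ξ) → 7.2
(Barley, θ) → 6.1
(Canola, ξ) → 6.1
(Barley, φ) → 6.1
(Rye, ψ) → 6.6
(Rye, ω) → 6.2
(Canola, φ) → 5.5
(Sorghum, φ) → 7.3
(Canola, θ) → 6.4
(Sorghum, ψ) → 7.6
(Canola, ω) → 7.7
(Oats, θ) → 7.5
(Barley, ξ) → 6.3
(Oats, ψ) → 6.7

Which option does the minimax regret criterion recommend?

Column bests: θ=7.5, φ=7.8, ψ=7.6, ω=7.7, ξ=7.4.
Canola regrets: 1.1, 2.3, 0.8, 0.0, 1.3 → max 2.3
Oats regrets: 0.0, 0.9, 0.9, 1.6, 0.0 → max 1.6
Barley regrets: 1.4, 1.7, 1.3, 0.0, 1.1 → max 1.7
Rye regrets: 1.4, 0.0, 1.0, 1.5, 0.2 → max 1.5
Sorghum regrets: 1.1, 0.5, 0.0, 0.4, 1.2 → max 1.2
Smallest max regret = 1.2 → Sorghum.

Sorghum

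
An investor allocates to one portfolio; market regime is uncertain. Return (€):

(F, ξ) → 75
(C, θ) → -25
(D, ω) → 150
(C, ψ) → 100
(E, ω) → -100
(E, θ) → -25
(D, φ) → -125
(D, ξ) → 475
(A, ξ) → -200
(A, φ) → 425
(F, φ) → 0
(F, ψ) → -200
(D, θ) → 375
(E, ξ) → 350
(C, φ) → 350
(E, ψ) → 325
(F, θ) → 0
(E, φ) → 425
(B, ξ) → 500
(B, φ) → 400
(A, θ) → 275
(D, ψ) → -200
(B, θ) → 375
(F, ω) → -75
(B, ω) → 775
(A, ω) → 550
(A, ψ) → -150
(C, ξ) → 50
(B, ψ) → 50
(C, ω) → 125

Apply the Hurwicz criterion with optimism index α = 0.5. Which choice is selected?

B

A: 0.5·550 + 0.5·(-200) = 175
B: 0.5·775 + 0.5·50 = 412.5
C: 0.5·350 + 0.5·(-25) = 162.5
D: 0.5·475 + 0.5·(-200) = 137.5
E: 0.5·425 + 0.5·(-100) = 162.5
F: 0.5·75 + 0.5·(-200) = -62.5
Highest Hurwicz score = 412.5 → B.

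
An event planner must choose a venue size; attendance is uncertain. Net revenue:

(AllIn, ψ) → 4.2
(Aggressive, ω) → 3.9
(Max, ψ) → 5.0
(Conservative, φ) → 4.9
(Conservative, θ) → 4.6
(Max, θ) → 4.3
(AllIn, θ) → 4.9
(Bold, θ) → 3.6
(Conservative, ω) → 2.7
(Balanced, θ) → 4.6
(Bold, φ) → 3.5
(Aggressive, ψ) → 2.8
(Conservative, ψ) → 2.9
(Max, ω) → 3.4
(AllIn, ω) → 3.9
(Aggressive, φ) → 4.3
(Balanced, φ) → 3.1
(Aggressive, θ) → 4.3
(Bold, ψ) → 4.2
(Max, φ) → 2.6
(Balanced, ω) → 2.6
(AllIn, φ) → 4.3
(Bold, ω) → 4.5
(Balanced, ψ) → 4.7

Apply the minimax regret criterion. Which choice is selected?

AllIn

Column bests: θ=4.9, φ=4.9, ψ=5.0, ω=4.5.
Conservative regrets: 0.3, 0.0, 2.1, 1.8 → max 2.1
Balanced regrets: 0.3, 1.8, 0.3, 1.9 → max 1.9
Aggressive regrets: 0.6, 0.6, 2.2, 0.6 → max 2.2
Bold regrets: 1.3, 1.4, 0.8, 0.0 → max 1.4
AllIn regrets: 0.0, 0.6, 0.8, 0.6 → max 0.8
Max regrets: 0.6, 2.3, 0.0, 1.1 → max 2.3
Smallest max regret = 0.8 → AllIn.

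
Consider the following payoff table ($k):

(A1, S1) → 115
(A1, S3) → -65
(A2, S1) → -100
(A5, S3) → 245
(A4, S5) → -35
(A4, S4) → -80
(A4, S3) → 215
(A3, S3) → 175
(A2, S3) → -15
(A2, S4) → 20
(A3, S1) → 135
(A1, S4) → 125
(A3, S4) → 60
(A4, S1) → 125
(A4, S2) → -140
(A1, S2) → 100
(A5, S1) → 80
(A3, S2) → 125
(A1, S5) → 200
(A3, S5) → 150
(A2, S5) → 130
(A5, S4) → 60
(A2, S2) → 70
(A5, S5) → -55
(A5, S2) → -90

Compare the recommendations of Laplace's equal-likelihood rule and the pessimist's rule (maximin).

Row averages: A1=95, A2=21, A3=129, A4=17, A5=48
Highest average = 129 → A3.
Row minima: A1=-65, A2=-100, A3=60, A4=-140, A5=-90
Best worst-case = 60 → A3.

laplace → A3; maximin → A3 (agree)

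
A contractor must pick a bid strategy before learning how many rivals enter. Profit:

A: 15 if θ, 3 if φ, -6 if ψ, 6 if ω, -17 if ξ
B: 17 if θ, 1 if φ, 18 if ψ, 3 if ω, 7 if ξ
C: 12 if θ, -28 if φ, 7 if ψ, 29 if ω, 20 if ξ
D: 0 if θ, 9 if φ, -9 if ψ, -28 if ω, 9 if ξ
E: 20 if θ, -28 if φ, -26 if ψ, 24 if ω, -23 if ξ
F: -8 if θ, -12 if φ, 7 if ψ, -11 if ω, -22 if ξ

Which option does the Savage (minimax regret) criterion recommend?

Column bests: θ=20, φ=9, ψ=18, ω=29, ξ=20.
A regrets: 5, 6, 24, 23, 37 → max 37
B regrets: 3, 8, 0, 26, 13 → max 26
C regrets: 8, 37, 11, 0, 0 → max 37
D regrets: 20, 0, 27, 57, 11 → max 57
E regrets: 0, 37, 44, 5, 43 → max 44
F regrets: 28, 21, 11, 40, 42 → max 42
Smallest max regret = 26 → B.

B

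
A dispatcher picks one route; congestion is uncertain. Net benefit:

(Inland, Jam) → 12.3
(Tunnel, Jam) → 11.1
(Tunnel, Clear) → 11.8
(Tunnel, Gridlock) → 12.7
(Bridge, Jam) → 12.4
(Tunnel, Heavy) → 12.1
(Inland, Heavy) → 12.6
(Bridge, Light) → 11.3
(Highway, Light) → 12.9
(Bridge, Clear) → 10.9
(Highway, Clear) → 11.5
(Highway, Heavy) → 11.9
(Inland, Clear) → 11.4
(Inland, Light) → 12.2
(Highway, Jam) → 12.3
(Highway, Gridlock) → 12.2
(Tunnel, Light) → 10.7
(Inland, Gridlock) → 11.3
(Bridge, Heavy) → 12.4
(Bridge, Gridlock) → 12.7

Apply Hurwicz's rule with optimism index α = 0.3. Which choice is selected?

Highway

Highway: 0.3·12.9 + 0.7·11.5 = 11.92
Inland: 0.3·12.6 + 0.7·11.3 = 11.69
Bridge: 0.3·12.7 + 0.7·10.9 = 11.44
Tunnel: 0.3·12.7 + 0.7·10.7 = 11.3
Highest Hurwicz score = 11.92 → Highway.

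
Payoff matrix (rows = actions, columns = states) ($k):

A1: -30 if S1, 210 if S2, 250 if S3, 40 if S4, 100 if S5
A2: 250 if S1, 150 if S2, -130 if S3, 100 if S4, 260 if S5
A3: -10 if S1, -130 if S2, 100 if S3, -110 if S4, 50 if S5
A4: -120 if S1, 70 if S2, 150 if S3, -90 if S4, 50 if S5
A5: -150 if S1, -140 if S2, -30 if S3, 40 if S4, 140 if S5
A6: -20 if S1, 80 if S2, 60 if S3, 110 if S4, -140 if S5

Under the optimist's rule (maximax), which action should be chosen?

Row maxima: A1=250, A2=260, A3=100, A4=150, A5=140, A6=110
Best best-case = 260 → A2.

A2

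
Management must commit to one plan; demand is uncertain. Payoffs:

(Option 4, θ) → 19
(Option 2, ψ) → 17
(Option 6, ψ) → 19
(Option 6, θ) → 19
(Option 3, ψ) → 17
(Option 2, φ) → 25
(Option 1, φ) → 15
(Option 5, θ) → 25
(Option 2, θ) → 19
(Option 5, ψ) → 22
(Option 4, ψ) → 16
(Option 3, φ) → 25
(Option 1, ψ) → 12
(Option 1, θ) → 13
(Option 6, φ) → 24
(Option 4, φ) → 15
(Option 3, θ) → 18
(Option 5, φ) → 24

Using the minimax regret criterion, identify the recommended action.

Column bests: θ=25, φ=25, ψ=22.
Option 1 regrets: 12, 10, 10 → max 12
Option 2 regrets: 6, 0, 5 → max 6
Option 3 regrets: 7, 0, 5 → max 7
Option 4 regrets: 6, 10, 6 → max 10
Option 5 regrets: 0, 1, 0 → max 1
Option 6 regrets: 6, 1, 3 → max 6
Smallest max regret = 1 → Option 5.

Option 5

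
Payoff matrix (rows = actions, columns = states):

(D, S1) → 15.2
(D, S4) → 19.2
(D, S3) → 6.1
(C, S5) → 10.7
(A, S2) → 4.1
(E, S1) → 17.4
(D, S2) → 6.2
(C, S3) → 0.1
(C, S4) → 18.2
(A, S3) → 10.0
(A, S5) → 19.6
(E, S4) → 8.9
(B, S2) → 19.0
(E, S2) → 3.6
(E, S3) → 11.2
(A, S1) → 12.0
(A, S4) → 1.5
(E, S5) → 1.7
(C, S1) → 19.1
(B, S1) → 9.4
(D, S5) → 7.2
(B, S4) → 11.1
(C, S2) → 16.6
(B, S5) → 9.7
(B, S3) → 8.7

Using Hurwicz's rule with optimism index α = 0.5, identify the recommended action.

B

A: 0.5·19.6 + 0.5·1.5 = 10.55
B: 0.5·19.0 + 0.5·8.7 = 13.85
C: 0.5·19.1 + 0.5·0.1 = 9.6
D: 0.5·19.2 + 0.5·6.1 = 12.65
E: 0.5·17.4 + 0.5·1.7 = 9.55
Highest Hurwicz score = 13.85 → B.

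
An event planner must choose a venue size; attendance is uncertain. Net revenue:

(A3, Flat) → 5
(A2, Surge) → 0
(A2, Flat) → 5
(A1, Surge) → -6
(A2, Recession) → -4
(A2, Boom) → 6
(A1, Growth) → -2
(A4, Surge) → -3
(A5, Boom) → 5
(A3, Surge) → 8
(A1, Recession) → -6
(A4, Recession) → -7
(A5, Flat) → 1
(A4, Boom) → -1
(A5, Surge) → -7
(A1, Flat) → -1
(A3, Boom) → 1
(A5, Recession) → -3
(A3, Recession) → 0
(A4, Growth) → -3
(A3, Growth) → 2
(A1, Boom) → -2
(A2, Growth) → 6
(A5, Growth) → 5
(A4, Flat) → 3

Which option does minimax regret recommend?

A3

Column bests: Recession=0, Flat=5, Growth=6, Boom=6, Surge=8.
A1 regrets: 6, 6, 8, 8, 14 → max 14
A2 regrets: 4, 0, 0, 0, 8 → max 8
A3 regrets: 0, 0, 4, 5, 0 → max 5
A4 regrets: 7, 2, 9, 7, 11 → max 11
A5 regrets: 3, 4, 1, 1, 15 → max 15
Smallest max regret = 5 → A3.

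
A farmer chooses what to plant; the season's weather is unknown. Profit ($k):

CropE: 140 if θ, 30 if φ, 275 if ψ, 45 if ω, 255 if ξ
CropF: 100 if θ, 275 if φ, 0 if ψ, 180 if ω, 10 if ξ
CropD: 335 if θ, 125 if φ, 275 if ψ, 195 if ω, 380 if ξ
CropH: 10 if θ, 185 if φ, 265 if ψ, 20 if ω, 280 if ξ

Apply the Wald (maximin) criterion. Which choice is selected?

Row minima: CropE=30, CropF=0, CropD=125, CropH=10
Best worst-case = 125 → CropD.

CropD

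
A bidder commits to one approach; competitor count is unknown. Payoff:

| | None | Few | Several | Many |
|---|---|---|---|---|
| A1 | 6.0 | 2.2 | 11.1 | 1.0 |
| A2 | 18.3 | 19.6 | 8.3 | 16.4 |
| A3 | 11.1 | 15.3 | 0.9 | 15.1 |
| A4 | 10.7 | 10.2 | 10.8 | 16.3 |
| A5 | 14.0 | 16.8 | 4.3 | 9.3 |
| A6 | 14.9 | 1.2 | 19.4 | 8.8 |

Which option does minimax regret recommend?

Column bests: None=18.3, Few=19.6, Several=19.4, Many=16.4.
A1 regrets: 12.3, 17.4, 8.3, 15.4 → max 17.4
A2 regrets: 0.0, 0.0, 11.1, 0.0 → max 11.1
A3 regrets: 7.2, 4.3, 18.5, 1.3 → max 18.5
A4 regrets: 7.6, 9.4, 8.6, 0.1 → max 9.4
A5 regrets: 4.3, 2.8, 15.1, 7.1 → max 15.1
A6 regrets: 3.4, 18.4, 0.0, 7.6 → max 18.4
Smallest max regret = 9.4 → A4.

A4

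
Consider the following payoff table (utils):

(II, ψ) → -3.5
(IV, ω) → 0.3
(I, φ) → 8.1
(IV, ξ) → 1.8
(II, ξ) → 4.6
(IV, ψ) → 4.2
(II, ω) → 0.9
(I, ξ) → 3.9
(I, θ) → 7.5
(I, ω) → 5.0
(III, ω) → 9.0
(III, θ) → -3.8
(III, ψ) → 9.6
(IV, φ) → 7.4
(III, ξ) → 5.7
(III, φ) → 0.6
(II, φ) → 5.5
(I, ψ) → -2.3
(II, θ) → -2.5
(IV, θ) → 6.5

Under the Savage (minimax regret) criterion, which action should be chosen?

IV

Column bests: θ=7.5, φ=8.1, ψ=9.6, ω=9.0, ξ=5.7.
I regrets: 0.0, 0.0, 11.9, 4.0, 1.8 → max 11.9
II regrets: 10.0, 2.6, 13.1, 8.1, 1.1 → max 13.1
III regrets: 11.3, 7.5, 0.0, 0.0, 0.0 → max 11.3
IV regrets: 1.0, 0.7, 5.4, 8.7, 3.9 → max 8.7
Smallest max regret = 8.7 → IV.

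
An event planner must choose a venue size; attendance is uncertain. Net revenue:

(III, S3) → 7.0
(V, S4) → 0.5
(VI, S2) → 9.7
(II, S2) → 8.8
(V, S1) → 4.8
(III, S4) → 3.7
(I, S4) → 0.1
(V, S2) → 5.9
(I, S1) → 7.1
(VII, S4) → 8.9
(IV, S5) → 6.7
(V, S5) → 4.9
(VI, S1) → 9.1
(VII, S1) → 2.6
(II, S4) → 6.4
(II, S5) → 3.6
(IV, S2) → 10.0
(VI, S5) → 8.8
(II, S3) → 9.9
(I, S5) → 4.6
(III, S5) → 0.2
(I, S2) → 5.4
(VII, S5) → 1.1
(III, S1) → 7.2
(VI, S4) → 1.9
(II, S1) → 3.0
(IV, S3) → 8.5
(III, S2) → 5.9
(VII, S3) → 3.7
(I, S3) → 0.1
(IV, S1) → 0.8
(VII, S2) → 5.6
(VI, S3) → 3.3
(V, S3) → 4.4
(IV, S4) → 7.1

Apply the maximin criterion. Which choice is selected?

II

Row minima: I=0.1, II=3.0, III=0.2, IV=0.8, V=0.5, VI=1.9, VII=1.1
Best worst-case = 3.0 → II.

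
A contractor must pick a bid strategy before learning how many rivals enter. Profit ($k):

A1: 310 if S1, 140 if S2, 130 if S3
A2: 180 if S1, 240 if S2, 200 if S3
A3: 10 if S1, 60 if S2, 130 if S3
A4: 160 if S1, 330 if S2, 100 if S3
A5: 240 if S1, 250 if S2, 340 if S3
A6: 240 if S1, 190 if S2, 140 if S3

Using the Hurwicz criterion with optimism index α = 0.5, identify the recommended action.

A1: 0.5·310 + 0.5·130 = 220
A2: 0.5·240 + 0.5·180 = 210
A3: 0.5·130 + 0.5·10 = 70
A4: 0.5·330 + 0.5·100 = 215
A5: 0.5·340 + 0.5·240 = 290
A6: 0.5·240 + 0.5·140 = 190
Highest Hurwicz score = 290 → A5.

A5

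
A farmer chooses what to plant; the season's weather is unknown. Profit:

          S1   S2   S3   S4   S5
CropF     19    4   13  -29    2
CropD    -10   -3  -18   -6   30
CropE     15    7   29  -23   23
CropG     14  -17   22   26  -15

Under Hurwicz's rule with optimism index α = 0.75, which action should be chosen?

CropD

CropF: 0.75·19 + 0.25·(-29) = 7
CropD: 0.75·30 + 0.25·(-18) = 18
CropE: 0.75·29 + 0.25·(-23) = 16
CropG: 0.75·26 + 0.25·(-17) = 15.25
Highest Hurwicz score = 18 → CropD.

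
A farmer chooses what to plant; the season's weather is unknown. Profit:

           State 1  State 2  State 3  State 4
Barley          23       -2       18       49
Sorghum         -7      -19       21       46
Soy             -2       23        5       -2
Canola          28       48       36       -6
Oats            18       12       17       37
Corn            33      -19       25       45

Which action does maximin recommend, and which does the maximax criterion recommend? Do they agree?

maximin → Oats; maximax → Barley (disagree)

Row minima: Barley=-2, Sorghum=-19, Soy=-2, Canola=-6, Oats=12, Corn=-19
Best worst-case = 12 → Oats.
Row maxima: Barley=49, Sorghum=46, Soy=23, Canola=48, Oats=37, Corn=45
Best best-case = 49 → Barley.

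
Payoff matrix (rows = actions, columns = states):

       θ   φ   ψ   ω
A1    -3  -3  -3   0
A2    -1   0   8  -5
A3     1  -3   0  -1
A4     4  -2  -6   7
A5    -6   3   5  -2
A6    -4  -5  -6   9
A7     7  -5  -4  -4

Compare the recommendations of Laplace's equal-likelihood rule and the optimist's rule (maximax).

laplace → A4; maximax → A6 (disagree)

Row averages: A1=-2.25, A2=0.5, A3=-0.75, A4=0.75, A5=0, A6=-1.5, A7=-1.5
Highest average = 0.75 → A4.
Row maxima: A1=0, A2=8, A3=1, A4=7, A5=5, A6=9, A7=7
Best best-case = 9 → A6.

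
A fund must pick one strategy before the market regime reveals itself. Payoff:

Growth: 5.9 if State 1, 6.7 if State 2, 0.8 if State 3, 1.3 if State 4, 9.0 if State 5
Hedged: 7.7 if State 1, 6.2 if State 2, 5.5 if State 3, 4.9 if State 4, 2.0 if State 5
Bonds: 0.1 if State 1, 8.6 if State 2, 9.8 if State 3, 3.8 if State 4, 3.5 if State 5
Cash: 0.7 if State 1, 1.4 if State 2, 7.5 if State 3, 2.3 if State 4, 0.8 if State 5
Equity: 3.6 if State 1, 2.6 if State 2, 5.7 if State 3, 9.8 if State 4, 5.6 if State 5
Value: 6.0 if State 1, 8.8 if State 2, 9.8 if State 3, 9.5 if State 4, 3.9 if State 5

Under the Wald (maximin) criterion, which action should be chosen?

Row minima: Growth=0.8, Hedged=2.0, Bonds=0.1, Cash=0.7, Equity=2.6, Value=3.9
Best worst-case = 3.9 → Value.

Value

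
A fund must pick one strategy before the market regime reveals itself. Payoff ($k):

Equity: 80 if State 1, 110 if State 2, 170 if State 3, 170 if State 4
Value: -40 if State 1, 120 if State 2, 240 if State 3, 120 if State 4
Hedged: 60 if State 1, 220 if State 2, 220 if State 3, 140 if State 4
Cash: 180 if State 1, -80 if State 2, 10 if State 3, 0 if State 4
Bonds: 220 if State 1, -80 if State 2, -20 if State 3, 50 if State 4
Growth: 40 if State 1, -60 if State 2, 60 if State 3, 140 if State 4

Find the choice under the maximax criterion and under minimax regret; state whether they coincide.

maximax → Value; minimax regret → Equity (disagree)

Row maxima: Equity=170, Value=240, Hedged=220, Cash=180, Bonds=220, Growth=140
Best best-case = 240 → Value.
Column bests: State 1=220, State 2=220, State 3=240, State 4=170.
Equity regrets: 140, 110, 70, 0 → max 140
Value regrets: 260, 100, 0, 50 → max 260
Hedged regrets: 160, 0, 20, 30 → max 160
Cash regrets: 40, 300, 230, 170 → max 300
Bonds regrets: 0, 300, 260, 120 → max 300
Growth regrets: 180, 280, 180, 30 → max 280
Smallest max regret = 140 → Equity.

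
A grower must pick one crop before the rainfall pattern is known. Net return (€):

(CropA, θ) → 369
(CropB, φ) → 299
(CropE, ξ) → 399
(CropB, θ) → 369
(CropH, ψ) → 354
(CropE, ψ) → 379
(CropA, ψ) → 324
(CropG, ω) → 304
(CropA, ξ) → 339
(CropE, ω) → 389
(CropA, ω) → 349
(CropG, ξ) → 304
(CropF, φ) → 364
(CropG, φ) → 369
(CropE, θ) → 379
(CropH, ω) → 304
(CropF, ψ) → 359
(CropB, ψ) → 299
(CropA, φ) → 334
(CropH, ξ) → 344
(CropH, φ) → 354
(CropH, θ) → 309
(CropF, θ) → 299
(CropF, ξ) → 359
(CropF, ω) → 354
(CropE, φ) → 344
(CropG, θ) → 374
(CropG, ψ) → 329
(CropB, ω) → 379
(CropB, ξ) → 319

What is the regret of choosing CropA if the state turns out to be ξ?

60

Best payoff under ξ is 399.
Regret = 399 − 339 = 60.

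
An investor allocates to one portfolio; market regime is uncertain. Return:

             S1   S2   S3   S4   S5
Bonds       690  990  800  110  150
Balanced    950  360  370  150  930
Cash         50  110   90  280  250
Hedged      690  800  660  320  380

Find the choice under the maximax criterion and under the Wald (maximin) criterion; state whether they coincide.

maximax → Bonds; maximin → Hedged (disagree)

Row maxima: Bonds=990, Balanced=950, Cash=280, Hedged=800
Best best-case = 990 → Bonds.
Row minima: Bonds=110, Balanced=150, Cash=50, Hedged=320
Best worst-case = 320 → Hedged.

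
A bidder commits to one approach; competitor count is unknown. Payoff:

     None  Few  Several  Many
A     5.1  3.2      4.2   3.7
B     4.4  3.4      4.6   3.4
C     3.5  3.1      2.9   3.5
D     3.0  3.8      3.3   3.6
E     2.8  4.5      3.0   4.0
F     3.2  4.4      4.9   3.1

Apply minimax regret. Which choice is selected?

Column bests: None=5.1, Few=4.5, Several=4.9, Many=4.0.
A regrets: 0.0, 1.3, 0.7, 0.3 → max 1.3
B regrets: 0.7, 1.1, 0.3, 0.6 → max 1.1
C regrets: 1.6, 1.4, 2.0, 0.5 → max 2.0
D regrets: 2.1, 0.7, 1.6, 0.4 → max 2.1
E regrets: 2.3, 0.0, 1.9, 0.0 → max 2.3
F regrets: 1.9, 0.1, 0.0, 0.9 → max 1.9
Smallest max regret = 1.1 → B.

B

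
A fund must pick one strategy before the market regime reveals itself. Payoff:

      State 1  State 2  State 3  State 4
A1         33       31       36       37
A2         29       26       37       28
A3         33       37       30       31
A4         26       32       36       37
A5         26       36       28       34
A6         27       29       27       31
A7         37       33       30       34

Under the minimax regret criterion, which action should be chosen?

Column bests: State 1=37, State 2=37, State 3=37, State 4=37.
A1 regrets: 4, 6, 1, 0 → max 6
A2 regrets: 8, 11, 0, 9 → max 11
A3 regrets: 4, 0, 7, 6 → max 7
A4 regrets: 11, 5, 1, 0 → max 11
A5 regrets: 11, 1, 9, 3 → max 11
A6 regrets: 10, 8, 10, 6 → max 10
A7 regrets: 0, 4, 7, 3 → max 7
Smallest max regret = 6 → A1.

A1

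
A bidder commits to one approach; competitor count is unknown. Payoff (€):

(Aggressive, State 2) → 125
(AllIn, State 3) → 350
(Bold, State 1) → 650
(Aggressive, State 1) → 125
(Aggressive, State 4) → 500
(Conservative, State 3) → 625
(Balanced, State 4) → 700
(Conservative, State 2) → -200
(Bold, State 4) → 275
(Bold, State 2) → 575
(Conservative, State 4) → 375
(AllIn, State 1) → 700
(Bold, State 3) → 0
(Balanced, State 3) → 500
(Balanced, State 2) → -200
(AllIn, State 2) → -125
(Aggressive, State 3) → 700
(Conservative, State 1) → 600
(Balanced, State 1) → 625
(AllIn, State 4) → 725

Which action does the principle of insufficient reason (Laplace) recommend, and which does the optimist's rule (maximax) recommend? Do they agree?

Row averages: Conservative=350, Balanced=406.25, Aggressive=362.5, Bold=375, AllIn=412.5
Highest average = 412.5 → AllIn.
Row maxima: Conservative=625, Balanced=700, Aggressive=700, Bold=650, AllIn=725
Best best-case = 725 → AllIn.

laplace → AllIn; maximax → AllIn (agree)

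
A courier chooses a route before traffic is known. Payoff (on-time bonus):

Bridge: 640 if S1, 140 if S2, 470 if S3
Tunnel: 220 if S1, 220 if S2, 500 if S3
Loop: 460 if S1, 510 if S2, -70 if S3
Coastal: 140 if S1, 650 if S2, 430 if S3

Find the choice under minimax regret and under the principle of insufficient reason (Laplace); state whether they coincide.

Column bests: S1=640, S2=650, S3=500.
Bridge regrets: 0, 510, 30 → max 510
Tunnel regrets: 420, 430, 0 → max 430
Loop regrets: 180, 140, 570 → max 570
Coastal regrets: 500, 0, 70 → max 500
Smallest max regret = 430 → Tunnel.
Row averages: Bridge=1250/3, Tunnel=940/3, Loop=300, Coastal=1220/3
Highest average = 1250/3 → Bridge.

minimax regret → Tunnel; laplace → Bridge (disagree)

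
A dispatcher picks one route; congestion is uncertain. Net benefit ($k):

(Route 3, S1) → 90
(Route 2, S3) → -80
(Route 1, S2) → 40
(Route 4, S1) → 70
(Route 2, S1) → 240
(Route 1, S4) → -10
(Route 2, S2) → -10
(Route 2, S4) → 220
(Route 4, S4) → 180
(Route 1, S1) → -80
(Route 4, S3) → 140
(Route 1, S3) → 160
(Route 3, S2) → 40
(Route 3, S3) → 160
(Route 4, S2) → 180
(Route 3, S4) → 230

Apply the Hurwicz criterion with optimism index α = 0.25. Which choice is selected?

Route 4

Route 1: 0.25·160 + 0.75·(-80) = -20
Route 2: 0.25·240 + 0.75·(-80) = 0
Route 3: 0.25·230 + 0.75·40 = 87.5
Route 4: 0.25·180 + 0.75·70 = 97.5
Highest Hurwicz score = 97.5 → Route 4.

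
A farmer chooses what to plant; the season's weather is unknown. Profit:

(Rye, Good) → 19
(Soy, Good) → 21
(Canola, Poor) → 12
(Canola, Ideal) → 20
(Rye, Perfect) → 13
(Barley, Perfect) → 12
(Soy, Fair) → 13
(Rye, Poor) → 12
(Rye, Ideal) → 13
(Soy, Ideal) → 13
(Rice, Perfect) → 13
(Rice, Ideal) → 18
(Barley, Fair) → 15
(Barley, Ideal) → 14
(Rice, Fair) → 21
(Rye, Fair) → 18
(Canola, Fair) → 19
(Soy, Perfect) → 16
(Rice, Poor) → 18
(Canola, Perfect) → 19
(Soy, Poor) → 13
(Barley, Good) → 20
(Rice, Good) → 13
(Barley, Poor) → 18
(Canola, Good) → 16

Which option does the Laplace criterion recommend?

Canola

Row averages: Rye=15, Soy=15.2, Canola=17.2, Barley=15.8, Rice=16.6
Highest average = 17.2 → Canola.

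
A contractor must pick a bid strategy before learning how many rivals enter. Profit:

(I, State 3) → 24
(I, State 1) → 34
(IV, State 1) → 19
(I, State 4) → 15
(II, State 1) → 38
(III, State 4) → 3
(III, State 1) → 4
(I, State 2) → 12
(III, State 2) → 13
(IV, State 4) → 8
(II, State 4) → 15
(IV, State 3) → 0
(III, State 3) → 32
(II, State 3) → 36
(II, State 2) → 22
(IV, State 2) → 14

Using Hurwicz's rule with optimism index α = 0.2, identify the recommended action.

I: 0.2·34 + 0.8·12 = 16.4
II: 0.2·38 + 0.8·15 = 19.6
III: 0.2·32 + 0.8·3 = 8.8
IV: 0.2·19 + 0.8·0 = 3.8
Highest Hurwicz score = 19.6 → II.

II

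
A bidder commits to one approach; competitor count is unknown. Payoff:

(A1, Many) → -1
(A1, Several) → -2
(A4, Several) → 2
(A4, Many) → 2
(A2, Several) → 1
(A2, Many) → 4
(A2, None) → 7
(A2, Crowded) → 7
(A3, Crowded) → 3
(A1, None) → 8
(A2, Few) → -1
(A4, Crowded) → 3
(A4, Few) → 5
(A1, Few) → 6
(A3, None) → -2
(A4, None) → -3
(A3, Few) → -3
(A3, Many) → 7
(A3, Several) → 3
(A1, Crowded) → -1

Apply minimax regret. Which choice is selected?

Column bests: None=8, Few=6, Several=3, Many=7, Crowded=7.
A1 regrets: 0, 0, 5, 8, 8 → max 8
A2 regrets: 1, 7, 2, 3, 0 → max 7
A3 regrets: 10, 9, 0, 0, 4 → max 10
A4 regrets: 11, 1, 1, 5, 4 → max 11
Smallest max regret = 7 → A2.

A2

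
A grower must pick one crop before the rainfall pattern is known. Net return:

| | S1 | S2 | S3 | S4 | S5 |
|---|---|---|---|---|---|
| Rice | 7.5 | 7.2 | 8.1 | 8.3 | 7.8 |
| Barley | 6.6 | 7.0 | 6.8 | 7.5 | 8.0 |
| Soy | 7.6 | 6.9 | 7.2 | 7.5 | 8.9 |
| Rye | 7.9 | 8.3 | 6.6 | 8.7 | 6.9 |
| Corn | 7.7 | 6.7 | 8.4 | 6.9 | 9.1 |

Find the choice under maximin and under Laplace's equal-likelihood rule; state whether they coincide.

maximin → Rice; laplace → Rice (agree)

Row minima: Rice=7.2, Barley=6.6, Soy=6.9, Rye=6.6, Corn=6.7
Best worst-case = 7.2 → Rice.
Row averages: Rice=7.78, Barley=7.18, Soy=7.62, Rye=7.68, Corn=7.76
Highest average = 7.78 → Rice.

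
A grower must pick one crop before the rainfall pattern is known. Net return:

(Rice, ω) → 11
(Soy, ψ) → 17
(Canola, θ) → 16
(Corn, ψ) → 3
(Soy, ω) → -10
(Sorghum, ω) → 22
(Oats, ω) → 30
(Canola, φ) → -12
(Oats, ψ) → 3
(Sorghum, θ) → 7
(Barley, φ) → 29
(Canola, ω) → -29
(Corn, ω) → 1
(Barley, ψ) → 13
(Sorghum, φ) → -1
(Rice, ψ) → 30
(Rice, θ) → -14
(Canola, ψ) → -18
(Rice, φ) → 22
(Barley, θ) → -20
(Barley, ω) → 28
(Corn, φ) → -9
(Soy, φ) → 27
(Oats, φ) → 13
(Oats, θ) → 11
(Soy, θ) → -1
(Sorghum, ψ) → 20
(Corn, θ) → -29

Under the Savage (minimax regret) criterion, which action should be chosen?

Column bests: θ=16, φ=29, ψ=30, ω=30.
Sorghum regrets: 9, 30, 10, 8 → max 30
Corn regrets: 45, 38, 27, 29 → max 45
Soy regrets: 17, 2, 13, 40 → max 40
Canola regrets: 0, 41, 48, 59 → max 59
Oats regrets: 5, 16, 27, 0 → max 27
Barley regrets: 36, 0, 17, 2 → max 36
Rice regrets: 30, 7, 0, 19 → max 30
Smallest max regret = 27 → Oats.

Oats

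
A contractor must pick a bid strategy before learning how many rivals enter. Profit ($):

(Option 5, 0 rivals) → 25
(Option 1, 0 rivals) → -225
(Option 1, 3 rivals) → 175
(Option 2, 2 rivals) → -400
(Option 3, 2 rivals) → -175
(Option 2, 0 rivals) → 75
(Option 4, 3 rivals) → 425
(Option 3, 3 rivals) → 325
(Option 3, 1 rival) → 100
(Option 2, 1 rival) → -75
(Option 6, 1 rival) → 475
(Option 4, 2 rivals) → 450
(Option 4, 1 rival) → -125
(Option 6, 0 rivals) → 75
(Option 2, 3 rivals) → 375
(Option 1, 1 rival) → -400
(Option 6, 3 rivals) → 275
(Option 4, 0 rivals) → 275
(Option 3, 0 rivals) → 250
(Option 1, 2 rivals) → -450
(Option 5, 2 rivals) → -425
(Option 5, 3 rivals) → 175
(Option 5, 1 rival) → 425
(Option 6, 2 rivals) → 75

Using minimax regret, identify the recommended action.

Option 6

Column bests: 0 rivals=275, 1 rival=475, 2 rivals=450, 3 rivals=425.
Option 1 regrets: 500, 875, 900, 250 → max 900
Option 2 regrets: 200, 550, 850, 50 → max 850
Option 3 regrets: 25, 375, 625, 100 → max 625
Option 4 regrets: 0, 600, 0, 0 → max 600
Option 5 regrets: 250, 50, 875, 250 → max 875
Option 6 regrets: 200, 0, 375, 150 → max 375
Smallest max regret = 375 → Option 6.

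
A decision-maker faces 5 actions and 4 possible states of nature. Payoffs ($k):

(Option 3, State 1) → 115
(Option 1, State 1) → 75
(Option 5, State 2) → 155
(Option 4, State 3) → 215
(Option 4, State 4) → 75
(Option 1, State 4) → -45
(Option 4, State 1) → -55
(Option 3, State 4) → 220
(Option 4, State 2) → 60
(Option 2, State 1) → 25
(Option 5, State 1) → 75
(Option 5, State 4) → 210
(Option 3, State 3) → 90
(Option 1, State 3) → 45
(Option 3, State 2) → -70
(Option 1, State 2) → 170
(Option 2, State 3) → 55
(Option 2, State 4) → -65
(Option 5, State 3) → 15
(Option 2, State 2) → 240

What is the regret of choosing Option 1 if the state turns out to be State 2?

70

Best payoff under State 2 is 240.
Regret = 240 − 170 = 70.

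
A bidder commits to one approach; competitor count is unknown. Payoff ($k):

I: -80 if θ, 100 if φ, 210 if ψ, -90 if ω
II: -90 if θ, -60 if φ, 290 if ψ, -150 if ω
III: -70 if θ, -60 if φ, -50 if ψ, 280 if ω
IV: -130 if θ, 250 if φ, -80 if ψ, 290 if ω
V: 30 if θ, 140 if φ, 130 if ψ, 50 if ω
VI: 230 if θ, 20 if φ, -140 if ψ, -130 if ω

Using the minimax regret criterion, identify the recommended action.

V

Column bests: θ=230, φ=250, ψ=290, ω=290.
I regrets: 310, 150, 80, 380 → max 380
II regrets: 320, 310, 0, 440 → max 440
III regrets: 300, 310, 340, 10 → max 340
IV regrets: 360, 0, 370, 0 → max 370
V regrets: 200, 110, 160, 240 → max 240
VI regrets: 0, 230, 430, 420 → max 430
Smallest max regret = 240 → V.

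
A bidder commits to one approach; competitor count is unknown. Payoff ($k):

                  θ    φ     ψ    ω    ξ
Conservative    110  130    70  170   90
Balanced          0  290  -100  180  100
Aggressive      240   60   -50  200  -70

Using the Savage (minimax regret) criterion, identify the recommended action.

Conservative

Column bests: θ=240, φ=290, ψ=70, ω=200, ξ=100.
Conservative regrets: 130, 160, 0, 30, 10 → max 160
Balanced regrets: 240, 0, 170, 20, 0 → max 240
Aggressive regrets: 0, 230, 120, 0, 170 → max 230
Smallest max regret = 160 → Conservative.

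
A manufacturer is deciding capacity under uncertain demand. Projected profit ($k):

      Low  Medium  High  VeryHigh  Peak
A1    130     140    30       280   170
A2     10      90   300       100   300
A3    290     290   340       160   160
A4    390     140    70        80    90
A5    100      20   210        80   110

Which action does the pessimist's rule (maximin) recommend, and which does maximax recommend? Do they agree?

Row minima: A1=30, A2=10, A3=160, A4=70, A5=20
Best worst-case = 160 → A3.
Row maxima: A1=280, A2=300, A3=340, A4=390, A5=210
Best best-case = 390 → A4.

maximin → A3; maximax → A4 (disagree)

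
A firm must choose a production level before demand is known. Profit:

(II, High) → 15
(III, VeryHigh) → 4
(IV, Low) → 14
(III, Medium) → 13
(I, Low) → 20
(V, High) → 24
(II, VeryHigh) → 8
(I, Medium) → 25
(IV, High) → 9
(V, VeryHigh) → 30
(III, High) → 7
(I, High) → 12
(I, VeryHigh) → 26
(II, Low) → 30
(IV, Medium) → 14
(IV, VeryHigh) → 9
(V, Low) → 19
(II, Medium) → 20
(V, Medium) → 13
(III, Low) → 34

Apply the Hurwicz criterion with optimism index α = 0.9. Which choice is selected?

III

I: 0.9·26 + 0.1·12 = 24.6
II: 0.9·30 + 0.1·8 = 27.8
III: 0.9·34 + 0.1·4 = 31
IV: 0.9·14 + 0.1·9 = 13.5
V: 0.9·30 + 0.1·13 = 28.3
Highest Hurwicz score = 31 → III.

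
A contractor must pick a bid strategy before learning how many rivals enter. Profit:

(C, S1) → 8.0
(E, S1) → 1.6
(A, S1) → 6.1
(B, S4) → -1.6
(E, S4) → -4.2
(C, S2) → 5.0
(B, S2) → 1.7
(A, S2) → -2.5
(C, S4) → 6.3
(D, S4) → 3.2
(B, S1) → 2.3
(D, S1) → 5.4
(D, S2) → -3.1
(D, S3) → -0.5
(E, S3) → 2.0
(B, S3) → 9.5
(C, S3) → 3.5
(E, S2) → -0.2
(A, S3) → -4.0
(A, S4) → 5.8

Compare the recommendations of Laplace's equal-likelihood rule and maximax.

laplace → C; maximax → B (disagree)

Row averages: A=1.35, B=2.975, C=5.7, D=1.25, E=-0.2
Highest average = 5.7 → C.
Row maxima: A=6.1, B=9.5, C=8.0, D=5.4, E=2.0
Best best-case = 9.5 → B.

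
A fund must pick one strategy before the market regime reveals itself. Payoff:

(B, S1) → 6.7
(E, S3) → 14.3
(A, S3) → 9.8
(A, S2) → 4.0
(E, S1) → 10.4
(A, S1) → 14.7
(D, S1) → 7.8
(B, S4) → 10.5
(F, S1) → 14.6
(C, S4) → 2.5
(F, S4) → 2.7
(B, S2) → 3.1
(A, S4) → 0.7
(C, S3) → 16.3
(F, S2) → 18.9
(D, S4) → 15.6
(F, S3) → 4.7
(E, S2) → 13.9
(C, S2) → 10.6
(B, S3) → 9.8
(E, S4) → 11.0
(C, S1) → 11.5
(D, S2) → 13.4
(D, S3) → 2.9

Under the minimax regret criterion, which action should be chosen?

E

Column bests: S1=14.7, S2=18.9, S3=16.3, S4=15.6.
A regrets: 0.0, 14.9, 6.5, 14.9 → max 14.9
B regrets: 8.0, 15.8, 6.5, 5.1 → max 15.8
C regrets: 3.2, 8.3, 0.0, 13.1 → max 13.1
D regrets: 6.9, 5.5, 13.4, 0.0 → max 13.4
E regrets: 4.3, 5.0, 2.0, 4.6 → max 5.0
F regrets: 0.1, 0.0, 11.6, 12.9 → max 12.9
Smallest max regret = 5.0 → E.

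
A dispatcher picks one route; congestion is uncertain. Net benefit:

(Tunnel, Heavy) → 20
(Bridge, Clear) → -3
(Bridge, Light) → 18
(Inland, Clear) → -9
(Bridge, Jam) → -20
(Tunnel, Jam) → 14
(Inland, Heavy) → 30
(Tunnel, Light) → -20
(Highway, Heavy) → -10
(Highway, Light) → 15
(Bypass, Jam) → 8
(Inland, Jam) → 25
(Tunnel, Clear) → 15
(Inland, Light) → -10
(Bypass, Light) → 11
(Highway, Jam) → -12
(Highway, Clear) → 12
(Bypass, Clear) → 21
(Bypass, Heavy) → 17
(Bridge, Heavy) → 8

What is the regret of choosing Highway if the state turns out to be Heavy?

Best payoff under Heavy is 30.
Regret = 30 − (-10) = 40.

40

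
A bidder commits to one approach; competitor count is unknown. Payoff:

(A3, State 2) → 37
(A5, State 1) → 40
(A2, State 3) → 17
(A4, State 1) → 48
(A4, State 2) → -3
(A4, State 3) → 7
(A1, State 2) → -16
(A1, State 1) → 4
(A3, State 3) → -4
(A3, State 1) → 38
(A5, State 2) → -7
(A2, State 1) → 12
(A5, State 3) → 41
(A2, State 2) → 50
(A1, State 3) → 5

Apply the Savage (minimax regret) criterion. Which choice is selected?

A2

Column bests: State 1=48, State 2=50, State 3=41.
A1 regrets: 44, 66, 36 → max 66
A2 regrets: 36, 0, 24 → max 36
A3 regrets: 10, 13, 45 → max 45
A4 regrets: 0, 53, 34 → max 53
A5 regrets: 8, 57, 0 → max 57
Smallest max regret = 36 → A2.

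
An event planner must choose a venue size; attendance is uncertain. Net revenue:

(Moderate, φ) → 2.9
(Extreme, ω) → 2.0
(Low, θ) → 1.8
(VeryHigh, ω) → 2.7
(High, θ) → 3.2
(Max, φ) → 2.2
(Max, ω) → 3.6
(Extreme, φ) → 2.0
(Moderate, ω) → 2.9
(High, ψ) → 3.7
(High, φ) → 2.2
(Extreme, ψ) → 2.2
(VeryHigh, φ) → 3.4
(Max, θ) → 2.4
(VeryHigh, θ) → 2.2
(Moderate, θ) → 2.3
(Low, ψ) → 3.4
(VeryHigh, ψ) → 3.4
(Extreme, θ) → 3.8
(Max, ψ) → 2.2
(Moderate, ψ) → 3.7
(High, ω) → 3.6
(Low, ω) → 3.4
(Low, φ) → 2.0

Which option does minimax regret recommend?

High

Column bests: θ=3.8, φ=3.4, ψ=3.7, ω=3.6.
Low regrets: 2.0, 1.4, 0.3, 0.2 → max 2.0
Moderate regrets: 1.5, 0.5, 0.0, 0.7 → max 1.5
High regrets: 0.6, 1.2, 0.0, 0.0 → max 1.2
VeryHigh regrets: 1.6, 0.0, 0.3, 0.9 → max 1.6
Extreme regrets: 0.0, 1.4, 1.5, 1.6 → max 1.6
Max regrets: 1.4, 1.2, 1.5, 0.0 → max 1.5
Smallest max regret = 1.2 → High.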